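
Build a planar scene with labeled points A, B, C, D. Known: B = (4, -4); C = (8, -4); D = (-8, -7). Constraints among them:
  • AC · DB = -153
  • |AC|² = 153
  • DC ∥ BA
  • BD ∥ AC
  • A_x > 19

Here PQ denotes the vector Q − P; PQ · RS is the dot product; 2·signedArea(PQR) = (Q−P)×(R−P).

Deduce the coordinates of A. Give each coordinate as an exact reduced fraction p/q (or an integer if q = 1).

A = (20, -1)

1. A_x = 20  [BD ∥ AC ∩ DC ∥ BA]
2. A_y = -1  [BD ∥ AC ∩ DC ∥ BA]
   → A = (20, -1)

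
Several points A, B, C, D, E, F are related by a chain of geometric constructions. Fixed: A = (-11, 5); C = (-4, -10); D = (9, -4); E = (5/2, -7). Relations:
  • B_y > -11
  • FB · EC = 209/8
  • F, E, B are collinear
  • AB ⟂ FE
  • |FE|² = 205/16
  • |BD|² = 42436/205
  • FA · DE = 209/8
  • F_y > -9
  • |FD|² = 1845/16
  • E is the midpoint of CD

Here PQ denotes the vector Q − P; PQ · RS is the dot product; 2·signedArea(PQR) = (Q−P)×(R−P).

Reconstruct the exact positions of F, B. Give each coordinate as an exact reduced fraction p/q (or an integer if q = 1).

1. F_x = -3/4  [line 13/2·x + 3·y + 243/8 = 0 ∩ |FD|² = 1845/16]
2. F_y = -17/2  [line 13/2·x + 3·y + 243/8 = 0 ∩ |FD|² = 1845/16]
   → F = (-3/4, -17/2)
3. B_x = -833/205  [F, E, B are collinear ∩ AB ⟂ FE]
4. B_y = -2056/205  [F, E, B are collinear ∩ AB ⟂ FE]
   → B = (-833/205, -2056/205)

B = (-833/205, -2056/205)
F = (-3/4, -17/2)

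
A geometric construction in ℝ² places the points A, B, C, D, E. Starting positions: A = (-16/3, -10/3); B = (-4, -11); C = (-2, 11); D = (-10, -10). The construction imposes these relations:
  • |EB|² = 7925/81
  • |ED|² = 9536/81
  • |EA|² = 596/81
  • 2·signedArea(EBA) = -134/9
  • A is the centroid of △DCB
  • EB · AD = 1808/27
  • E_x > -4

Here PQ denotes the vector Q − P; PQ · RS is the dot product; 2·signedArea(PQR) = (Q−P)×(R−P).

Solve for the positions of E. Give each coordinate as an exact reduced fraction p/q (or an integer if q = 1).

E = (-34/9, -10/9)

1. E_x = -34/9  [EB · AD = 1808/27 ∩ 2·signedArea(EBA) = -134/9]
2. E_y = -10/9  [EB · AD = 1808/27 ∩ 2·signedArea(EBA) = -134/9]
   → E = (-34/9, -10/9)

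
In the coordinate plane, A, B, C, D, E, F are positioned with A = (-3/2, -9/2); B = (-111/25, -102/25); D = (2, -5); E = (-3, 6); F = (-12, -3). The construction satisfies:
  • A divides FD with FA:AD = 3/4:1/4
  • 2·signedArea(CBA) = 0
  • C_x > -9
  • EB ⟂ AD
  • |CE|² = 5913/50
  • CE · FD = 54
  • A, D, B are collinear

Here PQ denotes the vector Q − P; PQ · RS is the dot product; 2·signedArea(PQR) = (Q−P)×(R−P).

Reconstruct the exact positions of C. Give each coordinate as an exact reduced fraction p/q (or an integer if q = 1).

C = (-411/50, -177/50)

1. C_x = -411/50  [2·signedArea(CBA) = 0 ∩ CE · FD = 54]
2. C_y = -177/50  [2·signedArea(CBA) = 0 ∩ CE · FD = 54]
   → C = (-411/50, -177/50)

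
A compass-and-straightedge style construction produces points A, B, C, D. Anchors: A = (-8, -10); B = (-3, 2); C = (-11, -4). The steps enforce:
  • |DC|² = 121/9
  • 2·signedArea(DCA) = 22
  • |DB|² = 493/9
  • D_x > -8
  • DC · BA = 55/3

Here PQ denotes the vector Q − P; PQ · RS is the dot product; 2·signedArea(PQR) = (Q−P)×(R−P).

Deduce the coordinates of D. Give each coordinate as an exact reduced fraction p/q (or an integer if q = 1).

1. D_x = -22/3  [2·signedArea(DCA) = 22 ∩ DC · BA = 55/3]
2. D_y = -4  [2·signedArea(DCA) = 22 ∩ DC · BA = 55/3]
   → D = (-22/3, -4)

D = (-22/3, -4)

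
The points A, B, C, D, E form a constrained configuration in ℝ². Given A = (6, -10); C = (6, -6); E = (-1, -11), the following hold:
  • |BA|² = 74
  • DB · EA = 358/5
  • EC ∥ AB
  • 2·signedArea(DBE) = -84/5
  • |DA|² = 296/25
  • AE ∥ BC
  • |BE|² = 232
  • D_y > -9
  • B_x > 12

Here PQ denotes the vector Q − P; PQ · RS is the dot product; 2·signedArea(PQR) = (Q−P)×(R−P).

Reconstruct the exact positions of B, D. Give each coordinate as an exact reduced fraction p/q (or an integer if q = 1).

B = (13, -5)
D = (16/5, -8)

1. B_x = 13  [AE ∥ BC ∩ EC ∥ AB]
2. B_y = -5  [AE ∥ BC ∩ EC ∥ AB]
   → B = (13, -5)
3. D_x = 16/5  [DB · EA = 358/5 ∩ 2·signedArea(DBE) = -84/5]
4. D_y = -8  [DB · EA = 358/5 ∩ 2·signedArea(DBE) = -84/5]
   → D = (16/5, -8)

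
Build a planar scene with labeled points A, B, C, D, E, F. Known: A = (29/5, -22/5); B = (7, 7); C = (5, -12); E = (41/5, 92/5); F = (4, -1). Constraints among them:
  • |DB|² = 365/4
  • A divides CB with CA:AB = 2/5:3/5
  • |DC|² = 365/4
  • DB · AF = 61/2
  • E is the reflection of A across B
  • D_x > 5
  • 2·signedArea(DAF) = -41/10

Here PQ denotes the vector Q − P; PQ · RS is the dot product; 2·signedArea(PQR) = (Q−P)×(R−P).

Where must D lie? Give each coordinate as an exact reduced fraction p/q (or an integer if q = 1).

1. D_x = 6  [2·signedArea(DAF) = -41/10 ∩ DB · AF = 61/2]
2. D_y = -5/2  [2·signedArea(DAF) = -41/10 ∩ DB · AF = 61/2]
   → D = (6, -5/2)

D = (6, -5/2)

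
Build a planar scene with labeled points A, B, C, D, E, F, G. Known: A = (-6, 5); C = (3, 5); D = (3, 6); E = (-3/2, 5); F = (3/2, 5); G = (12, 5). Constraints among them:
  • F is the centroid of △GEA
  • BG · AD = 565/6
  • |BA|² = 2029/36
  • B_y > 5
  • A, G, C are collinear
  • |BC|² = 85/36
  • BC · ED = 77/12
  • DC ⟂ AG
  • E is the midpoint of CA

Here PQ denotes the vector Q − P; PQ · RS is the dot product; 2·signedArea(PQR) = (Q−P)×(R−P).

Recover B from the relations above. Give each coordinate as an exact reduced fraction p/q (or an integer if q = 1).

B = (3/2, 16/3)

1. B_x = 3/2  [BC · ED = 77/12 ∩ BG · AD = 565/6]
2. B_y = 16/3  [BC · ED = 77/12 ∩ BG · AD = 565/6]
   → B = (3/2, 16/3)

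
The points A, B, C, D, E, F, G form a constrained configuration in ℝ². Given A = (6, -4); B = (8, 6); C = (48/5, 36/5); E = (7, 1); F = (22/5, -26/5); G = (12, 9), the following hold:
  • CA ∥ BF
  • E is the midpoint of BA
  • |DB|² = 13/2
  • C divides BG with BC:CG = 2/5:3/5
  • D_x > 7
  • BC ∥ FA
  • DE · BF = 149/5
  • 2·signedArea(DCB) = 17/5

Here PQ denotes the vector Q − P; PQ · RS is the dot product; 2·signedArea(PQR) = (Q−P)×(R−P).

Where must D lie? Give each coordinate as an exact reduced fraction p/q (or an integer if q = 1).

D = (15/2, 7/2)

1. D_x = 15/2  [2·signedArea(DCB) = 17/5 ∩ DE · BF = 149/5]
2. D_y = 7/2  [2·signedArea(DCB) = 17/5 ∩ DE · BF = 149/5]
   → D = (15/2, 7/2)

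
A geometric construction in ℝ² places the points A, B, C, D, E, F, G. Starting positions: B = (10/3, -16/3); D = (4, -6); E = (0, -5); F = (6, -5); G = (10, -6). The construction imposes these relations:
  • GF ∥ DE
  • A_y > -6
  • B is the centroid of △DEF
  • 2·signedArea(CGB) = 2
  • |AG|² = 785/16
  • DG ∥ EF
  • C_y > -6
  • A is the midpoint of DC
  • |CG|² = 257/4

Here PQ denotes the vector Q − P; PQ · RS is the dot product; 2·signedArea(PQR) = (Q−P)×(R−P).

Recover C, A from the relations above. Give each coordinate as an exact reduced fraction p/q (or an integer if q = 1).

A = (3, -23/4)
C = (2, -11/2)

1. C_x = 2  [line -2/3·x + -20/3·y + -106/3 = 0 ∩ |CG|² = 257/4]
2. C_y = -11/2  [line -2/3·x + -20/3·y + -106/3 = 0 ∩ |CG|² = 257/4]
   → C = (2, -11/2)
3. A_x = 3  [A is the midpoint of DC]
4. A_y = -23/4  [A is the midpoint of DC]
   → A = (3, -23/4)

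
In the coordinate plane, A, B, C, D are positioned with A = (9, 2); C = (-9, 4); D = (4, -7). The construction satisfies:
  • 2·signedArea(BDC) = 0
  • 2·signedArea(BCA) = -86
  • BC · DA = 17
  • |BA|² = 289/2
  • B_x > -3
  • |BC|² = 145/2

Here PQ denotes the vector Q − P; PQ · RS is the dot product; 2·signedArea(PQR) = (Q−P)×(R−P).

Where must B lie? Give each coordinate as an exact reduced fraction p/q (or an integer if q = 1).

1. B_x = -5/2  [2·signedArea(BDC) = 0 ∩ BC · DA = 17]
2. B_y = -3/2  [2·signedArea(BDC) = 0 ∩ BC · DA = 17]
   → B = (-5/2, -3/2)

B = (-5/2, -3/2)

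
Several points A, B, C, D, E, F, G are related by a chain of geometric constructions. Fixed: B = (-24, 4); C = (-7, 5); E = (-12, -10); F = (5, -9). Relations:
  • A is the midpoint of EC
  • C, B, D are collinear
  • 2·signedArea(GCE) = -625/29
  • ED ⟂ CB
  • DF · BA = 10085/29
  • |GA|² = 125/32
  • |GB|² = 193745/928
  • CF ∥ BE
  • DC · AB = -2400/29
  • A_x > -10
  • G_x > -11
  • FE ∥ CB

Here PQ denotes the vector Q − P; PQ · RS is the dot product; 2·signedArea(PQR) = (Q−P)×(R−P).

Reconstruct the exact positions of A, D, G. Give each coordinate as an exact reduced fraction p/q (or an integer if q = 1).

1. A_x = -19/2  [A is the midpoint of EC]
2. A_y = -5/2  [A is the midpoint of EC]
   → A = (-19/2, -5/2)
3. D_x = -373/29  [C, B, D are collinear ∩ ED ⟂ CB]
4. D_y = 135/29  [C, B, D are collinear ∩ ED ⟂ CB]
   → D = (-373/29, 135/29)
5. G_x = -2399/232  [line 15·x + -5·y + 4395/29 = 0 ∩ |GA|² = 125/32]
6. G_y = -165/232  [line 15·x + -5·y + 4395/29 = 0 ∩ |GA|² = 125/32]
   → G = (-2399/232, -165/232)

A = (-19/2, -5/2)
D = (-373/29, 135/29)
G = (-2399/232, -165/232)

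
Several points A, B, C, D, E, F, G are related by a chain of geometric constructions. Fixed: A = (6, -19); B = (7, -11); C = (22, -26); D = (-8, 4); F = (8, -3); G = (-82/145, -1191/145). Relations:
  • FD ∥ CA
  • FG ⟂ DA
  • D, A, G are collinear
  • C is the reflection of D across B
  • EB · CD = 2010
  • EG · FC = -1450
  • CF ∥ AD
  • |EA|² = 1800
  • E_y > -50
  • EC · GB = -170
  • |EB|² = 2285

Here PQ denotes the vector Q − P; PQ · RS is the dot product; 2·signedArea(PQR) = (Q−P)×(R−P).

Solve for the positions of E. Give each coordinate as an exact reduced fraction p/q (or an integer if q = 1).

1. E_x = 36  [EC · GB = -170 ∩ EG · FC = -1450]
2. E_y = -49  [EC · GB = -170 ∩ EG · FC = -1450]
   → E = (36, -49)

E = (36, -49)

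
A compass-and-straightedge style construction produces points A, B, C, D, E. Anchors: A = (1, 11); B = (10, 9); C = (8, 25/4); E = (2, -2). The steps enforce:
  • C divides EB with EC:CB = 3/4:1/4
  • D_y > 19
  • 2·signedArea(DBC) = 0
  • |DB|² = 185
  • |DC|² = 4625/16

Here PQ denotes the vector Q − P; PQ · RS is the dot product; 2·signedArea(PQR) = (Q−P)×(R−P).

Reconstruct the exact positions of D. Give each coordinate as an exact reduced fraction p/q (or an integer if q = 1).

D = (18, 20)

1. D_x = 18  [line 11/4·x + -2·y + -19/2 = 0 ∩ |DB|² = 185]
2. D_y = 20  [line 11/4·x + -2·y + -19/2 = 0 ∩ |DB|² = 185]
   → D = (18, 20)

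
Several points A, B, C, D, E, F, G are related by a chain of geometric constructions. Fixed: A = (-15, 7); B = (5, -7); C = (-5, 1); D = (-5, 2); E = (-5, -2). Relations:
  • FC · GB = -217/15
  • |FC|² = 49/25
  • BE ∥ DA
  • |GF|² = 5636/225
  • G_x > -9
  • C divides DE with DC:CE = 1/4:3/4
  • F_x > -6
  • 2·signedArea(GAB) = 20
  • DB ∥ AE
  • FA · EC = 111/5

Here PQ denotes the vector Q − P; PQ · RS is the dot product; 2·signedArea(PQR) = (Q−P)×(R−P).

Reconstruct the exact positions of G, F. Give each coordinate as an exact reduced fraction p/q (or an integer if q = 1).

1. F_y = -2/5  [FA · EC = 111/5]
2. F_x = -5  [|FC|² = 49/25]
   → F = (-5, -2/5)
3. G_x = -25/3  [2·signedArea(GAB) = 20 ∩ FC · GB = -217/15]
4. G_y = 10/3  [2·signedArea(GAB) = 20 ∩ FC · GB = -217/15]
   → G = (-25/3, 10/3)

F = (-5, -2/5)
G = (-25/3, 10/3)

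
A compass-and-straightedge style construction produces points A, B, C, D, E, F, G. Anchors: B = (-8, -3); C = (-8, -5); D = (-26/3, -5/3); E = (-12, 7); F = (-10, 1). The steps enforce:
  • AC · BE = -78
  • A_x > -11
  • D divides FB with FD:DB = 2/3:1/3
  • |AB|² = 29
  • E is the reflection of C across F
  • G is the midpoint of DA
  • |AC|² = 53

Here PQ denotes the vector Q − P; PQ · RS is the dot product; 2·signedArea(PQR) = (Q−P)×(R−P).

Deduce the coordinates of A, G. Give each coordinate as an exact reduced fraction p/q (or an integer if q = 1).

A = (-10, 2)
G = (-28/3, 1/6)

1. A_x = -10  [line 4·x + -10·y + 60 = 0 ∩ |AC|² = 53]
2. A_y = 2  [line 4·x + -10·y + 60 = 0 ∩ |AC|² = 53]
   → A = (-10, 2)
3. G_x = -28/3  [G is the midpoint of DA]
4. G_y = 1/6  [G is the midpoint of DA]
   → G = (-28/3, 1/6)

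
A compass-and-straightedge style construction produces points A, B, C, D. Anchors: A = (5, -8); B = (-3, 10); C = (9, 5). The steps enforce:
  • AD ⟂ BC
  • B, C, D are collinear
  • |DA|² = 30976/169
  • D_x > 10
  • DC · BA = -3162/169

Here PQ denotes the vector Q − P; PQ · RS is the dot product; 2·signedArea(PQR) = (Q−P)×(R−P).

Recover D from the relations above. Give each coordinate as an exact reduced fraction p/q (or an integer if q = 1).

1. D_x = 1725/169  [B, C, D are collinear ∩ AD ⟂ BC]
2. D_y = 760/169  [B, C, D are collinear ∩ AD ⟂ BC]
   → D = (1725/169, 760/169)

D = (1725/169, 760/169)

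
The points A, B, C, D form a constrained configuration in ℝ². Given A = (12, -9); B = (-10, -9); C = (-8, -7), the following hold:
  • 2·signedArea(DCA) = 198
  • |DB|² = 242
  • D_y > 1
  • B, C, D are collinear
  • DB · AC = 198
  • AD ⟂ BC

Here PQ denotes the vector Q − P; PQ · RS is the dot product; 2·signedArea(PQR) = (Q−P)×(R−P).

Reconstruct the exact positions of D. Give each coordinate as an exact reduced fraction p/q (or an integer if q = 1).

D = (1, 2)

1. D_x = 1  [B, C, D are collinear ∩ AD ⟂ BC]
2. D_y = 2  [B, C, D are collinear ∩ AD ⟂ BC]
   → D = (1, 2)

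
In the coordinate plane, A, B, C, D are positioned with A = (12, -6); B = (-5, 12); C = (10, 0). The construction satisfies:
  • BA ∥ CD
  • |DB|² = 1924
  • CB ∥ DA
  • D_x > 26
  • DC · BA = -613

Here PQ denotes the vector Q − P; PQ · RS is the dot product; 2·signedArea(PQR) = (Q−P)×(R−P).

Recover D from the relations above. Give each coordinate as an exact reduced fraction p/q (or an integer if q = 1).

D = (27, -18)

1. D_x = 27  [CB ∥ DA ∩ BA ∥ CD]
2. D_y = -18  [CB ∥ DA ∩ BA ∥ CD]
   → D = (27, -18)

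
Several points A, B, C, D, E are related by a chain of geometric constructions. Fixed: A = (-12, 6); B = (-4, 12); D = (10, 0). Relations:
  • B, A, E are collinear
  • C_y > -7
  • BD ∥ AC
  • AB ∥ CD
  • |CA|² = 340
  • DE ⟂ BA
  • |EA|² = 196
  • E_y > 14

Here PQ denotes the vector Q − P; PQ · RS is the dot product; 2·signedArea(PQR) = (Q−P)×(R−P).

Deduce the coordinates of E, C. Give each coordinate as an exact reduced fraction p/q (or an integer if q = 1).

1. E_x = -4/5  [B, A, E are collinear ∩ DE ⟂ BA]
2. E_y = 72/5  [B, A, E are collinear ∩ DE ⟂ BA]
   → E = (-4/5, 72/5)
3. C_x = 2  [AB ∥ CD ∩ BD ∥ AC]
4. C_y = -6  [AB ∥ CD ∩ BD ∥ AC]
   → C = (2, -6)

C = (2, -6)
E = (-4/5, 72/5)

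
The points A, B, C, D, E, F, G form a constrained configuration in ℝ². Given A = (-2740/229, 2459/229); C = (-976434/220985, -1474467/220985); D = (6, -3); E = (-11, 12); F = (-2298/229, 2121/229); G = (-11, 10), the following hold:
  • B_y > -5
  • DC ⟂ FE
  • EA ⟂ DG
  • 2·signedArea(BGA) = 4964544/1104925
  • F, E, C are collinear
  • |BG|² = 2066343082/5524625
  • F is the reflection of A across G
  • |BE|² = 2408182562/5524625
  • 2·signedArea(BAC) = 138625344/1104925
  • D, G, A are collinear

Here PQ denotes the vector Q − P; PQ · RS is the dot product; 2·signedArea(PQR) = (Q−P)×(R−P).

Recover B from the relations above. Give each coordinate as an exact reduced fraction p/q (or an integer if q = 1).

1. B_x = 2024862/1104925  [2·signedArea(BAC) = 138625344/1104925 ∩ 2·signedArea(BGA) = 4964544/1104925]
2. B_y = -4937799/1104925  [2·signedArea(BAC) = 138625344/1104925 ∩ 2·signedArea(BGA) = 4964544/1104925]
   → B = (2024862/1104925, -4937799/1104925)

B = (2024862/1104925, -4937799/1104925)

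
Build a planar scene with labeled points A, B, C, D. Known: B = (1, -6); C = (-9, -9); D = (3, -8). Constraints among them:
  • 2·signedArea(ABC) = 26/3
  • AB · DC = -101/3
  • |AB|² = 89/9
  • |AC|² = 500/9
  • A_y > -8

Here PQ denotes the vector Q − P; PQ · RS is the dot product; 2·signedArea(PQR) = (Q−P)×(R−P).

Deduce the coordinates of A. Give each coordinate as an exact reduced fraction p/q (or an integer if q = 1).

A = (-5/3, -23/3)

1. A_x = -5/3  [2·signedArea(ABC) = 26/3 ∩ AB · DC = -101/3]
2. A_y = -23/3  [2·signedArea(ABC) = 26/3 ∩ AB · DC = -101/3]
   → A = (-5/3, -23/3)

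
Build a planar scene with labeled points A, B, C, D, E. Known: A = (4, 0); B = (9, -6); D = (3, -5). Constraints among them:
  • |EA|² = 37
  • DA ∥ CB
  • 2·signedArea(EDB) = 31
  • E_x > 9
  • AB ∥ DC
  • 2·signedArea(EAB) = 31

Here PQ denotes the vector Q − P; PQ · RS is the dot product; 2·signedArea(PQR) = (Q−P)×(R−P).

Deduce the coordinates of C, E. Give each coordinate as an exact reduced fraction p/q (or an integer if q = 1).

1. C_x = 8  [DA ∥ CB ∩ AB ∥ DC]
2. C_y = -11  [DA ∥ CB ∩ AB ∥ DC]
   → C = (8, -11)
3. E_x = 10  [2·signedArea(EDB) = 31 ∩ 2·signedArea(EAB) = 31]
4. E_y = -1  [2·signedArea(EDB) = 31 ∩ 2·signedArea(EAB) = 31]
   → E = (10, -1)

C = (8, -11)
E = (10, -1)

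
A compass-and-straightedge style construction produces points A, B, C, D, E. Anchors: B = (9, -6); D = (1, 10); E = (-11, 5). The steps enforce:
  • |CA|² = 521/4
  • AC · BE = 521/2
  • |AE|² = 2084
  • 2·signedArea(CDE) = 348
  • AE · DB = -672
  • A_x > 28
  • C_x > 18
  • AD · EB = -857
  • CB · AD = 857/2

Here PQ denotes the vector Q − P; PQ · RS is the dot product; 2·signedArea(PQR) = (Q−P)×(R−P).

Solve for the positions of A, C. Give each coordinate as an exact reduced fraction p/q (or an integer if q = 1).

A = (29, -17)
C = (19, -23/2)

1. A_x = 29  [AE · DB = -672 ∩ AD · EB = -857]
2. A_y = -17  [AE · DB = -672 ∩ AD · EB = -857]
   → A = (29, -17)
3. C_x = 19  [CB · AD = 857/2 ∩ 2·signedArea(CDE) = 348]
4. C_y = -23/2  [CB · AD = 857/2 ∩ 2·signedArea(CDE) = 348]
   → C = (19, -23/2)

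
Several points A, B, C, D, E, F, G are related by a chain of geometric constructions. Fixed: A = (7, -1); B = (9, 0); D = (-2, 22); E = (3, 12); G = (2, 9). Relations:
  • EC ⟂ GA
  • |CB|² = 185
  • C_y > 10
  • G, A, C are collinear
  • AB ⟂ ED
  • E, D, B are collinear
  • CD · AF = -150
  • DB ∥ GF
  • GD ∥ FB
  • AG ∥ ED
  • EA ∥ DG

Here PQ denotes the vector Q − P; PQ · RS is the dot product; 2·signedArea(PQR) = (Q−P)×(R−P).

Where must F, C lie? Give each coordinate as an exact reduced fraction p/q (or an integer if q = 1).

C = (1, 11)
F = (13, -13)

1. F_x = 13  [GD ∥ FB ∩ DB ∥ GF]
2. F_y = -13  [GD ∥ FB ∩ DB ∥ GF]
   → F = (13, -13)
3. C_x = 1  [G, A, C are collinear ∩ EC ⟂ GA]
4. C_y = 11  [G, A, C are collinear ∩ EC ⟂ GA]
   → C = (1, 11)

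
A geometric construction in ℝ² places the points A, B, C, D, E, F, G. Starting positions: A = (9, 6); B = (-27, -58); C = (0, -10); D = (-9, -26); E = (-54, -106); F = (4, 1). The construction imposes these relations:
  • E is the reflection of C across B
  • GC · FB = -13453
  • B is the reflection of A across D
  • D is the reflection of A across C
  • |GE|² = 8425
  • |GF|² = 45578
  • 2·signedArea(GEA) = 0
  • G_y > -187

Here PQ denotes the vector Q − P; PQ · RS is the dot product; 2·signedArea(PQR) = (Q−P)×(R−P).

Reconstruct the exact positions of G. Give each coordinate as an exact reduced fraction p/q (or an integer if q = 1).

1. G_x = -99  [2·signedArea(GEA) = 0 ∩ GC · FB = -13453]
2. G_y = -186  [2·signedArea(GEA) = 0 ∩ GC · FB = -13453]
   → G = (-99, -186)

G = (-99, -186)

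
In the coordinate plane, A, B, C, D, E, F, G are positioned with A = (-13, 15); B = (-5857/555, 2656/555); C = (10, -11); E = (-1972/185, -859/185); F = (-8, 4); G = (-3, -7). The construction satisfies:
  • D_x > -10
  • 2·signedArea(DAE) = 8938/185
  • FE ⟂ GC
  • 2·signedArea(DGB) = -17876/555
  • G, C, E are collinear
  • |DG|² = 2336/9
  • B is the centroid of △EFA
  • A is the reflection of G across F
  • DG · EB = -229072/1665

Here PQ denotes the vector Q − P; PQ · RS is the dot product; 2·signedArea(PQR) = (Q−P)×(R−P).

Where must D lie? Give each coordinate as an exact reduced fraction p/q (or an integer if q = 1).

D = (-29/3, 23/3)

1. D_x = -29/3  [2·signedArea(DGB) = -17876/555 ∩ DG · EB = -229072/1665]
2. D_y = 23/3  [2·signedArea(DGB) = -17876/555 ∩ DG · EB = -229072/1665]
   → D = (-29/3, 23/3)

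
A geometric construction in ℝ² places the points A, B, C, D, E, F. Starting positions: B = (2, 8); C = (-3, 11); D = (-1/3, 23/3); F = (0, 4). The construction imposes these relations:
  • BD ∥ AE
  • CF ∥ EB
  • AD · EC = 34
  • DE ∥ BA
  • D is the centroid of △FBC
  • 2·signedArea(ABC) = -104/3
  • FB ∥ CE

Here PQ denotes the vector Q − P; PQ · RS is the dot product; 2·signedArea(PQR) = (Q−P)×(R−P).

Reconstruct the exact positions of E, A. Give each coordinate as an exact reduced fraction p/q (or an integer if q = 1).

A = (4/3, 46/3)
E = (-1, 15)

1. E_x = -1  [CF ∥ EB ∩ FB ∥ CE]
2. E_y = 15  [CF ∥ EB ∩ FB ∥ CE]
   → E = (-1, 15)
3. A_x = 4/3  [BD ∥ AE ∩ DE ∥ BA]
4. A_y = 46/3  [BD ∥ AE ∩ DE ∥ BA]
   → A = (4/3, 46/3)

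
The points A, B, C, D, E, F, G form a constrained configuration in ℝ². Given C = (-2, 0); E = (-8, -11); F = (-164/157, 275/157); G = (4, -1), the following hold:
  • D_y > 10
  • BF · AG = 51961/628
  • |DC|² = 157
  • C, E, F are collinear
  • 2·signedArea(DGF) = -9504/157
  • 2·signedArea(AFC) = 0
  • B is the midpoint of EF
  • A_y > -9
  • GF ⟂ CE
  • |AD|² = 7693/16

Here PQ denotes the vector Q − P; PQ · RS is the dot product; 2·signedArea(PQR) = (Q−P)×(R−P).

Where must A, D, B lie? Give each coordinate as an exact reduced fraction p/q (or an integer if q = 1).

1. D_x = 4  [line -432/157·x + -792/157·y + 10440/157 = 0 ∩ |DC|² = 157]
2. D_y = 11  [line -432/157·x + -792/157·y + 10440/157 = 0 ∩ |DC|² = 157]
   → D = (4, 11)
3. B_x = -710/157  [B is the midpoint of EF]
4. B_y = -726/157  [B is the midpoint of EF]
   → B = (-710/157, -726/157)
5. A_x = -13/2  [2·signedArea(AFC) = 0 ∩ BF · AG = 51961/628]
6. A_y = -33/4  [2·signedArea(AFC) = 0 ∩ BF · AG = 51961/628]
   → A = (-13/2, -33/4)

A = (-13/2, -33/4)
B = (-710/157, -726/157)
D = (4, 11)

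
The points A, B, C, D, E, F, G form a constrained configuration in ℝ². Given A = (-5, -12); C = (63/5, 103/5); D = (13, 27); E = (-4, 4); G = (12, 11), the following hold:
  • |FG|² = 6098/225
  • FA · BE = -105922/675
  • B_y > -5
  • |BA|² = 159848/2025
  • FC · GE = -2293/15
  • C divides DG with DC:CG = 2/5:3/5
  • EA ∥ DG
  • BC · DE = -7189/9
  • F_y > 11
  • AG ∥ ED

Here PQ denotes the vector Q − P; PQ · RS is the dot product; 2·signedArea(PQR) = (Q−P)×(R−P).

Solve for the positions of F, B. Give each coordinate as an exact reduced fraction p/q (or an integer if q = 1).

1. F_x = 103/15  [line 16·x + 7·y + -2894/15 = 0 ∩ |FG|² = 6098/225]
2. F_y = 178/15  [line 16·x + 7·y + -2894/15 = 0 ∩ |FG|² = 6098/225]
   → F = (103/15, 178/15)
3. B_x = -47/45  [BC · DE = -7189/9 ∩ FA · BE = -105922/675]
4. B_y = -182/45  [BC · DE = -7189/9 ∩ FA · BE = -105922/675]
   → B = (-47/45, -182/45)

B = (-47/45, -182/45)
F = (103/15, 178/15)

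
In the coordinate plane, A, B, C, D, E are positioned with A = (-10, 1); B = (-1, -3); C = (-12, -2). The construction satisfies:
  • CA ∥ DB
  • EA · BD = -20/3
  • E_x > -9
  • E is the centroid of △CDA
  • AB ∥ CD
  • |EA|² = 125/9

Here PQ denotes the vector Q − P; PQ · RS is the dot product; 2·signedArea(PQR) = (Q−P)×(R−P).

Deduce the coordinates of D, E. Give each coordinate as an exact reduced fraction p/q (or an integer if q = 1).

D = (-3, -6)
E = (-25/3, -7/3)

1. D_x = -3  [CA ∥ DB ∩ AB ∥ CD]
2. D_y = -6  [CA ∥ DB ∩ AB ∥ CD]
   → D = (-3, -6)
3. E_x = -25/3  [E is the centroid of △CDA]
4. E_y = -7/3  [E is the centroid of △CDA]
   → E = (-25/3, -7/3)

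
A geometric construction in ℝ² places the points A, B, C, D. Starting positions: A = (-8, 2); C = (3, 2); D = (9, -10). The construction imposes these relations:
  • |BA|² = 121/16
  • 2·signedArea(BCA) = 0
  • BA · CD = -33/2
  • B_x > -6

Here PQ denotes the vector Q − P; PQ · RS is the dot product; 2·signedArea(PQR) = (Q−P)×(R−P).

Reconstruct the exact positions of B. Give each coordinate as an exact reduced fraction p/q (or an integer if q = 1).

B = (-21/4, 2)

1. B_x = -21/4  [2·signedArea(BCA) = 0 ∩ BA · CD = -33/2]
2. B_y = 2  [2·signedArea(BCA) = 0 ∩ BA · CD = -33/2]
   → B = (-21/4, 2)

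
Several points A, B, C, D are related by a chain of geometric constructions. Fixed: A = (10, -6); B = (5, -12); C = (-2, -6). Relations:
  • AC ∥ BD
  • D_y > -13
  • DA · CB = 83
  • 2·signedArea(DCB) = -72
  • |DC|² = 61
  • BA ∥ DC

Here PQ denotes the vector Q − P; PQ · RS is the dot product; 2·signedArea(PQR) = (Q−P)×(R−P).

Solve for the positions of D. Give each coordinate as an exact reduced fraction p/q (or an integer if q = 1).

D = (-7, -12)

1. D_x = -7  [BA ∥ DC ∩ AC ∥ BD]
2. D_y = -12  [BA ∥ DC ∩ AC ∥ BD]
   → D = (-7, -12)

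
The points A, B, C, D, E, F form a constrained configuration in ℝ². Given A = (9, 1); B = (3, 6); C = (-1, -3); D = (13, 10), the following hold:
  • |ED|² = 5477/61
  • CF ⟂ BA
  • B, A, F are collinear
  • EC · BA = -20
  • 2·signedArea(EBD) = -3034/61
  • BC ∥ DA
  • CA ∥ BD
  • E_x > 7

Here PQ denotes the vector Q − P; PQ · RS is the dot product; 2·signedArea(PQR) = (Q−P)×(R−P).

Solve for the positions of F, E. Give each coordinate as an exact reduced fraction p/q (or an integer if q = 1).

1. F_x = 309/61  [B, A, F are collinear ∩ CF ⟂ BA]
2. F_y = 261/61  [B, A, F are collinear ∩ CF ⟂ BA]
   → F = (309/61, 261/61)
3. E_x = 429/61  [2·signedArea(EBD) = -3034/61 ∩ EC · BA = -20]
4. E_y = 161/61  [2·signedArea(EBD) = -3034/61 ∩ EC · BA = -20]
   → E = (429/61, 161/61)

E = (429/61, 161/61)
F = (309/61, 261/61)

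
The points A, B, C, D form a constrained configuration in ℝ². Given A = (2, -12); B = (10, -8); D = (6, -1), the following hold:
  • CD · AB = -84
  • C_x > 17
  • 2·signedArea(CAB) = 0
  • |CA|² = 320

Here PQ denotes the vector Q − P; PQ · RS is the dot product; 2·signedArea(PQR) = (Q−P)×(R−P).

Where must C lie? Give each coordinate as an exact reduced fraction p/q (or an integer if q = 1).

1. C_x = 18  [2·signedArea(CAB) = 0 ∩ CD · AB = -84]
2. C_y = -4  [2·signedArea(CAB) = 0 ∩ CD · AB = -84]
   → C = (18, -4)

C = (18, -4)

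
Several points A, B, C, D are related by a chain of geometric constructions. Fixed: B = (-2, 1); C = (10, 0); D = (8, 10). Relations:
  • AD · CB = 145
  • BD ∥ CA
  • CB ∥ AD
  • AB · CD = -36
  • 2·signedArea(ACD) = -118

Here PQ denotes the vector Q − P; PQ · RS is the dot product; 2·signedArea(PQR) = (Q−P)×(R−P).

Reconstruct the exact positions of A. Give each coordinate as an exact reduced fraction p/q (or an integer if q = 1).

1. A_x = 20  [CB ∥ AD ∩ BD ∥ CA]
2. A_y = 9  [CB ∥ AD ∩ BD ∥ CA]
   → A = (20, 9)

A = (20, 9)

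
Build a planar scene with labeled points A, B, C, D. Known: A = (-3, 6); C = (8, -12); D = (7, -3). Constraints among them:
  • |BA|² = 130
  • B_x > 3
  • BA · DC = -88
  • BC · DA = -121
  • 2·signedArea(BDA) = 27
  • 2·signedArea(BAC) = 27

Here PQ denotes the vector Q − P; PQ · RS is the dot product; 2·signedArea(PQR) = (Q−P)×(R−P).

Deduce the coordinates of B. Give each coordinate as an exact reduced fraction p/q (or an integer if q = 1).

1. B_x = 4  [2·signedArea(BAC) = 27 ∩ BC · DA = -121]
2. B_y = -3  [2·signedArea(BAC) = 27 ∩ BC · DA = -121]
   → B = (4, -3)

B = (4, -3)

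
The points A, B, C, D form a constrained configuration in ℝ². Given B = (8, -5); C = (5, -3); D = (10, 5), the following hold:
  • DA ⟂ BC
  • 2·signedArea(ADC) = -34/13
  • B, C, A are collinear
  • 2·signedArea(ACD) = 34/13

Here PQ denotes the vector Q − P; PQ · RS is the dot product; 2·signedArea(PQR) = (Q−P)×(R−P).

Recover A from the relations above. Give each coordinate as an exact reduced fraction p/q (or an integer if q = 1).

A = (62/13, -37/13)

1. A_x = 62/13  [B, C, A are collinear ∩ DA ⟂ BC]
2. A_y = -37/13  [B, C, A are collinear ∩ DA ⟂ BC]
   → A = (62/13, -37/13)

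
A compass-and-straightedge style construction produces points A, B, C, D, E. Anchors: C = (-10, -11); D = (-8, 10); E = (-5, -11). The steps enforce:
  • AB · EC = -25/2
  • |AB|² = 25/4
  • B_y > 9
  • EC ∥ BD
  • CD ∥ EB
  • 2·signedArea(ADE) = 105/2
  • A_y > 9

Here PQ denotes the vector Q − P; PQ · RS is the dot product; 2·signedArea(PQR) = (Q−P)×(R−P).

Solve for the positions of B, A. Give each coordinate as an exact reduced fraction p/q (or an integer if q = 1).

A = (-11/2, 10)
B = (-3, 10)

1. B_x = -3  [EC ∥ BD ∩ CD ∥ EB]
2. B_y = 10  [EC ∥ BD ∩ CD ∥ EB]
   → B = (-3, 10)
3. A_x = -11/2  [AB · EC = -25/2 ∩ 2·signedArea(ADE) = 105/2]
4. A_y = 10  [AB · EC = -25/2 ∩ 2·signedArea(ADE) = 105/2]
   → A = (-11/2, 10)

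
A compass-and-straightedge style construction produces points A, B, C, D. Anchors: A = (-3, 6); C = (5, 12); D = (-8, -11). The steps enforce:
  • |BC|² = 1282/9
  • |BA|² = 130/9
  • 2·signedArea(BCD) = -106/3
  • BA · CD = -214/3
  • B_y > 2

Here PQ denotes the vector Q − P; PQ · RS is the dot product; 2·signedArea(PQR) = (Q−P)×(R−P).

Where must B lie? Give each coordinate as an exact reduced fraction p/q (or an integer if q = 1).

1. B_x = -2  [2·signedArea(BCD) = -106/3 ∩ BA · CD = -214/3]
2. B_y = 7/3  [2·signedArea(BCD) = -106/3 ∩ BA · CD = -214/3]
   → B = (-2, 7/3)

B = (-2, 7/3)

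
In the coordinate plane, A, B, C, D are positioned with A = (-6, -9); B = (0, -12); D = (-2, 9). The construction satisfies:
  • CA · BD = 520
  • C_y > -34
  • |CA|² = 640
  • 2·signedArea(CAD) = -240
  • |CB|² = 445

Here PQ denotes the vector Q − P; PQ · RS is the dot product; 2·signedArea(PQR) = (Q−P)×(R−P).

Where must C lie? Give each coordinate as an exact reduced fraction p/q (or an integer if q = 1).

1. C_x = 2  [2·signedArea(CAD) = -240 ∩ CA · BD = 520]
2. C_y = -33  [2·signedArea(CAD) = -240 ∩ CA · BD = 520]
   → C = (2, -33)

C = (2, -33)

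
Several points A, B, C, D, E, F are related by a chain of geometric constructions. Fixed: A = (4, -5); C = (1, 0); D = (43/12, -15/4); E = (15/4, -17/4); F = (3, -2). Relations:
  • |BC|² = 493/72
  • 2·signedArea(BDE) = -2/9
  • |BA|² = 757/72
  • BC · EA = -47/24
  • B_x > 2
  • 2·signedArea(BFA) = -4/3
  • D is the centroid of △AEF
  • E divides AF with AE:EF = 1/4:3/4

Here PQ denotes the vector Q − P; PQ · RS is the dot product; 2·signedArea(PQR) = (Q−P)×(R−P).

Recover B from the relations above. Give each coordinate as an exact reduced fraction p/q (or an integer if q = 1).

1. B_x = 31/12  [2·signedArea(BFA) = -4/3 ∩ BC · EA = -47/24]
2. B_y = -25/12  [2·signedArea(BFA) = -4/3 ∩ BC · EA = -47/24]
   → B = (31/12, -25/12)

B = (31/12, -25/12)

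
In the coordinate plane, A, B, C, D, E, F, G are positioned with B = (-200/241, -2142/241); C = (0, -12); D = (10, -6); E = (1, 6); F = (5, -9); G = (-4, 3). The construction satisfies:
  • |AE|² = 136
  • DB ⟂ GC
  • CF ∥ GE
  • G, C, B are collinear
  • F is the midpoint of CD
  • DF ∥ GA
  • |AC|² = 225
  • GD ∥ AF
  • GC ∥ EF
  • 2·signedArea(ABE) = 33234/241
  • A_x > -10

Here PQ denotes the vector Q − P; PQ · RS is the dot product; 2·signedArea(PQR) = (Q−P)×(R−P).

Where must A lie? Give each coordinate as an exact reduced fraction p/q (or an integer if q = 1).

A = (-9, 0)

1. A_x = -9  [GD ∥ AF ∩ DF ∥ GA]
2. A_y = 0  [GD ∥ AF ∩ DF ∥ GA]
   → A = (-9, 0)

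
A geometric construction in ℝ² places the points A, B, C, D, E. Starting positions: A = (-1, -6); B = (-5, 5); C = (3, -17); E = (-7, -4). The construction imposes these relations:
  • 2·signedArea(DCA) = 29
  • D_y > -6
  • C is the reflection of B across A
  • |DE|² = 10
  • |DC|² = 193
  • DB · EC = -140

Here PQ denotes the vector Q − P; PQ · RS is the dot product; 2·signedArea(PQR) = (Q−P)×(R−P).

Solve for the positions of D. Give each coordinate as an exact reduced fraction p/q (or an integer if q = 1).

D = (-4, -5)

1. D_x = -4  [DB · EC = -140 ∩ 2·signedArea(DCA) = 29]
2. D_y = -5  [DB · EC = -140 ∩ 2·signedArea(DCA) = 29]
   → D = (-4, -5)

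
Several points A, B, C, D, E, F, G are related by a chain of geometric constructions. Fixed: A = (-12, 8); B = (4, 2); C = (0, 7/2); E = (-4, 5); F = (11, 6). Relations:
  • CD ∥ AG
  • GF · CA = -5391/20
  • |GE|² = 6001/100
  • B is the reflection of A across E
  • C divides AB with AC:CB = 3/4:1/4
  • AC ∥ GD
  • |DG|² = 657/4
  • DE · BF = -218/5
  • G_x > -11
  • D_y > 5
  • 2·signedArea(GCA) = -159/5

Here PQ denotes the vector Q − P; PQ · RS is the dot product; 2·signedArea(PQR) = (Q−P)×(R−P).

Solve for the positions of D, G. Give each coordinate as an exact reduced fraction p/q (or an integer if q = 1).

1. G_x = -10  [GF · CA = -5391/20 ∩ 2·signedArea(GCA) = -159/5]
2. G_y = 99/10  [GF · CA = -5391/20 ∩ 2·signedArea(GCA) = -159/5]
   → G = (-10, 99/10)
3. D_x = 2  [DE · BF = -218/5 ∩ AC ∥ GD]
4. D_y = 27/5  [DE · BF = -218/5 ∩ AC ∥ GD]
   → D = (2, 27/5)

D = (2, 27/5)
G = (-10, 99/10)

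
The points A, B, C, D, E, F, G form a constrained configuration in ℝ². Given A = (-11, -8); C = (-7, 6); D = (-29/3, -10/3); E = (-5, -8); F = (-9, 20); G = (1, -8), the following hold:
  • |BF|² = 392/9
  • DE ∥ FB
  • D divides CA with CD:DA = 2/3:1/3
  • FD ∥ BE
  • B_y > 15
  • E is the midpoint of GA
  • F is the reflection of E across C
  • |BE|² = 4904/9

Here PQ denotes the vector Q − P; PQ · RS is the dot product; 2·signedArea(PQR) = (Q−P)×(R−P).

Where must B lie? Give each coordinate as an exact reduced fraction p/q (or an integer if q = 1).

B = (-13/3, 46/3)

1. B_x = -13/3  [FD ∥ BE ∩ DE ∥ FB]
2. B_y = 46/3  [FD ∥ BE ∩ DE ∥ FB]
   → B = (-13/3, 46/3)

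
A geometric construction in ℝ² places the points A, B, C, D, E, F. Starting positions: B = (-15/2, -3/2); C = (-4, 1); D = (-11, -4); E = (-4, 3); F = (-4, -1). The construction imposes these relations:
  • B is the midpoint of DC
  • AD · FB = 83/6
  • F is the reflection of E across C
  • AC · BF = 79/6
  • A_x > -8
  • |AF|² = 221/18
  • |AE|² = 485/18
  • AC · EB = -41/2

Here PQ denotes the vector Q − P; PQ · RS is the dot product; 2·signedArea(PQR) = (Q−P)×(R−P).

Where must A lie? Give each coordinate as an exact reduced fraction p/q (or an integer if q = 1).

A = (-15/2, -5/6)

1. A_x = -15/2  [AC · EB = -41/2 ∩ AD · FB = 83/6]
2. A_y = -5/6  [AC · EB = -41/2 ∩ AD · FB = 83/6]
   → A = (-15/2, -5/6)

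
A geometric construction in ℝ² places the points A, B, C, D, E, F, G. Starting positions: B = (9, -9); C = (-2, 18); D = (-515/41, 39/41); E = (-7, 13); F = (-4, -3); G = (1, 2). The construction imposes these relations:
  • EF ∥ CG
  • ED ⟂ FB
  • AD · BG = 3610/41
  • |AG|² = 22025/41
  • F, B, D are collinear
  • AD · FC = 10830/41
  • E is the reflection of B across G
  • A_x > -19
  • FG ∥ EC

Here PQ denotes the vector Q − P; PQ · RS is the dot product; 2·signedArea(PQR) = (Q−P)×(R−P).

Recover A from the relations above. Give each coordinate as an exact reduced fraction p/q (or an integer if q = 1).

A = (-743/41, -455/41)

1. A_x = -743/41  [AD · BG = 3610/41 ∩ AD · FC = 10830/41]
2. A_y = -455/41  [AD · BG = 3610/41 ∩ AD · FC = 10830/41]
   → A = (-743/41, -455/41)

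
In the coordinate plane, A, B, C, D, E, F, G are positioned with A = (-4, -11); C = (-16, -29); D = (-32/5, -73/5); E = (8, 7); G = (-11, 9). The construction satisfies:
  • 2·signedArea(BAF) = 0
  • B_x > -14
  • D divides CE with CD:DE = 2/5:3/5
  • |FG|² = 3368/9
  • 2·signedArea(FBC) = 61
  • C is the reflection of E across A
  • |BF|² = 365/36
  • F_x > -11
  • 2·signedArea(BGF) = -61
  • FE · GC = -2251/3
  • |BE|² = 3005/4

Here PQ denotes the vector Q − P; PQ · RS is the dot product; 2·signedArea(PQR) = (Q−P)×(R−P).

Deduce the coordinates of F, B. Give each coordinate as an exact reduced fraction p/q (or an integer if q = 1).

1. F_x = -31/3  [line 5·x + 38·y + 1333/3 = 0 ∩ |FG|² = 3368/9]
2. F_y = -31/3  [line 5·x + 38·y + 1333/3 = 0 ∩ |FG|² = 3368/9]
   → F = (-31/3, -31/3)
3. B_x = -27/2  [2·signedArea(FBC) = 61 ∩ 2·signedArea(BAF) = 0]
4. B_y = -10  [2·signedArea(FBC) = 61 ∩ 2·signedArea(BAF) = 0]
   → B = (-27/2, -10)

B = (-27/2, -10)
F = (-31/3, -31/3)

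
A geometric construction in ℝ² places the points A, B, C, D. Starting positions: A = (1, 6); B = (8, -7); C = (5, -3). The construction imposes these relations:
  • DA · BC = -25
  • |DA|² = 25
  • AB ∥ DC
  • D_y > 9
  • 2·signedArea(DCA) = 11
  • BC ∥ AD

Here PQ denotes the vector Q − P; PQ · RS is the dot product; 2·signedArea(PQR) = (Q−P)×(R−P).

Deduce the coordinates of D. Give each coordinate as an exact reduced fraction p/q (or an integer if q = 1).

1. D_x = -2  [AB ∥ DC ∩ BC ∥ AD]
2. D_y = 10  [AB ∥ DC ∩ BC ∥ AD]
   → D = (-2, 10)

D = (-2, 10)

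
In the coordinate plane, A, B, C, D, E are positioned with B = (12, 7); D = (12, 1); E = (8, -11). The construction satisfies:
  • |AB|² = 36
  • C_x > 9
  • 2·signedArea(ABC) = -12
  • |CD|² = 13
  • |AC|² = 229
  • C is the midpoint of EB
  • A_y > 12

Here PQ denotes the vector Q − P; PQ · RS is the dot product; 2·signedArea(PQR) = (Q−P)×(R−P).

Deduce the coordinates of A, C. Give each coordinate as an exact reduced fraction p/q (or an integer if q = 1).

1. C_x = 10  [C is the midpoint of EB]
2. C_y = -2  [C is the midpoint of EB]
   → C = (10, -2)
3. A_x = 12  [line 9·x + -2·y + -82 = 0 ∩ |AC|² = 229]
4. A_y = 13  [line 9·x + -2·y + -82 = 0 ∩ |AC|² = 229]
   → A = (12, 13)

A = (12, 13)
C = (10, -2)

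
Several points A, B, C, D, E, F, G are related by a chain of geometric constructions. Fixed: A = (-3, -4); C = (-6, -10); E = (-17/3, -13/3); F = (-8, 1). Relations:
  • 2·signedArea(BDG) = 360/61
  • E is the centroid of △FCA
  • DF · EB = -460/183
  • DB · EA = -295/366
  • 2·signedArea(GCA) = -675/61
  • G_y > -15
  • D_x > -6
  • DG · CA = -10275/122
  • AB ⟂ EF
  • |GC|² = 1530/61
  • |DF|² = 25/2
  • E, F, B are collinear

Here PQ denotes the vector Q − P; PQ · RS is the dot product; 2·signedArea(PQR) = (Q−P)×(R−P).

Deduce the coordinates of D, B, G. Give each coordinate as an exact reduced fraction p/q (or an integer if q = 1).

B = (-327/61, -307/61)
D = (-11/2, -3/2)
G = (-405/61, -913/61)

1. B_x = -327/61  [E, F, B are collinear ∩ AB ⟂ EF]
2. B_y = -307/61  [E, F, B are collinear ∩ AB ⟂ EF]
   → B = (-327/61, -307/61)
3. D_x = -11/2  [DB · EA = -295/366 ∩ DF · EB = -460/183]
4. D_y = -3/2  [DB · EA = -295/366 ∩ DF · EB = -460/183]
   → D = (-11/2, -3/2)
5. G_x = -405/61  [DG · CA = -10275/122 ∩ 2·signedArea(GCA) = -675/61]
6. G_y = -913/61  [DG · CA = -10275/122 ∩ 2·signedArea(GCA) = -675/61]
   → G = (-405/61, -913/61)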